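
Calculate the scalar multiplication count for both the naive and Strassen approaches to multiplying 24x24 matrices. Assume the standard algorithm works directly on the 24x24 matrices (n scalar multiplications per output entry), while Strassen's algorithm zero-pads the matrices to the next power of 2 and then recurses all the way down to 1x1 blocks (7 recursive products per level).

Matrix multiplication for 24x24 matrices:

Strassen's algorithm requires power-of-2 dimensions. Pad 24x24 to 32x32 (next power of 2).

Standard algorithm: 24^3 = 13824 multiplications
Strassen's algorithm: 7^(log2(32)) = 7^5 = 16807 multiplications
Difference: 13824 - 16807 = -2983 (Strassen uses MORE here due to padding overhead — for small or just-over-power-of-2 n, padding can outweigh the per-level savings)

Standard: 13824 multiplications (24^3). Strassen: 16807 multiplications (7^5, after padding to 32x32). Strassen reduces 8 recursive multiplications to 7 at each level.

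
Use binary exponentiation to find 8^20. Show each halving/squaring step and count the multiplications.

Computing 8^20 by squaring (build up from 8^1; each line after the first costs one multiplication):

8^1 = 8
8^2 = (8^1)^2 = 8^2 = 64
8^4 = (8^2)^2 = 64^2 = 4096
8^5 = 8 * 8^4 = 8 * 4096 = 32768
8^10 = (8^5)^2 = 32768^2 = 1073741824
8^20 = (8^10)^2 = 1073741824^2 = 1152921504606846976

Result: 1152921504606846976
Multiplications needed: 5 (5 lines after 8^1)

8^20 = 1152921504606846976. Using exponentiation by squaring, this requires 5 multiplications. The key idea: if the exponent is even, square the half-power; if odd, multiply by the base once.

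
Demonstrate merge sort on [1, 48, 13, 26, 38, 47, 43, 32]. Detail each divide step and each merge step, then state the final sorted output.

Merge sort trace:

Split: [1, 48, 13, 26, 38, 47, 43, 32] -> [1, 48, 13, 26] and [38, 47, 43, 32]
  Split: [1, 48, 13, 26] -> [1, 48] and [13, 26]
    Split: [1, 48] -> [1] and [48]
    Merge: [1] + [48] -> [1, 48]
    Split: [13, 26] -> [13] and [26]
    Merge: [13] + [26] -> [13, 26]
  Merge: [1, 48] + [13, 26] -> [1, 13, 26, 48]
  Split: [38, 47, 43, 32] -> [38, 47] and [43, 32]
    Split: [38, 47] -> [38] and [47]
    Merge: [38] + [47] -> [38, 47]
    Split: [43, 32] -> [43] and [32]
    Merge: [43] + [32] -> [32, 43]
  Merge: [38, 47] + [32, 43] -> [32, 38, 43, 47]
Merge: [1, 13, 26, 48] + [32, 38, 43, 47] -> [1, 13, 26, 32, 38, 43, 47, 48]

Final sorted array: [1, 13, 26, 32, 38, 43, 47, 48]

The merge sort proceeds by recursively splitting the array and merging sorted halves.
After all merges, the sorted array is [1, 13, 26, 32, 38, 43, 47, 48].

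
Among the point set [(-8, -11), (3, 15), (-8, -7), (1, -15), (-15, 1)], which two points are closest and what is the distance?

Computing all pairwise distances among 5 points:

d((-8, -11), (3, 15)) = 28.2312
d((-8, -11), (-8, -7)) = 4.0 <-- minimum
d((-8, -11), (1, -15)) = 9.8489
d((-8, -11), (-15, 1)) = 13.8924
d((3, 15), (-8, -7)) = 24.5967
d((3, 15), (1, -15)) = 30.0666
d((3, 15), (-15, 1)) = 22.8035
d((-8, -7), (1, -15)) = 12.0416
d((-8, -7), (-15, 1)) = 10.6301
d((1, -15), (-15, 1)) = 22.6274

Closest pair: (-8, -11) and (-8, -7) with distance 4.0

The closest pair is (-8, -11) and (-8, -7) with Euclidean distance 4.0. For 5 points, brute-force pairwise comparison is shown above. For large n, the divide-and-conquer algorithm (sort by x, recurse on halves, check the dividing strip) achieves O(n log n).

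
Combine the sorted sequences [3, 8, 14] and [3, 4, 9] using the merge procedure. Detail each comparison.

Merging process:

Compare 3 vs 3: take 3 from left. Merged: [3]
Compare 8 vs 3: take 3 from right. Merged: [3, 3]
Compare 8 vs 4: take 4 from right. Merged: [3, 3, 4]
Compare 8 vs 9: take 8 from left. Merged: [3, 3, 4, 8]
Compare 14 vs 9: take 9 from right. Merged: [3, 3, 4, 8, 9]
Append remaining from left: [14]. Merged: [3, 3, 4, 8, 9, 14]

Final merged array: [3, 3, 4, 8, 9, 14]
Total comparisons: 5

The merged array is [3, 3, 4, 8, 9, 14], requiring 5 comparisons. The merge step runs in O(n) time where n is the total number of elements.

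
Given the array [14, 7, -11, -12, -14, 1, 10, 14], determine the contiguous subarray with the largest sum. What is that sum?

Using Kadane's algorithm on [14, 7, -11, -12, -14, 1, 10, 14]:

Scanning through the array:
Position 1 (value 7): max_ending_here = 21, max_so_far = 21
Position 2 (value -11): max_ending_here = 10, max_so_far = 21
Position 3 (value -12): max_ending_here = -2, max_so_far = 21
Position 4 (value -14): max_ending_here = -14, max_so_far = 21
Position 5 (value 1): max_ending_here = 1, max_so_far = 21
Position 6 (value 10): max_ending_here = 11, max_so_far = 21
Position 7 (value 14): max_ending_here = 25, max_so_far = 25

Maximum subarray: [1, 10, 14]
Maximum sum: 25

The maximum subarray is [1, 10, 14] with sum 25. This subarray runs from index 5 to index 7.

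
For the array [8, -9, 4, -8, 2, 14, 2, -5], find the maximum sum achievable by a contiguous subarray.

Using Kadane's algorithm on [8, -9, 4, -8, 2, 14, 2, -5]:

Scanning through the array:
Position 1 (value -9): max_ending_here = -1, max_so_far = 8
Position 2 (value 4): max_ending_here = 4, max_so_far = 8
Position 3 (value -8): max_ending_here = -4, max_so_far = 8
Position 4 (value 2): max_ending_here = 2, max_so_far = 8
Position 5 (value 14): max_ending_here = 16, max_so_far = 16
Position 6 (value 2): max_ending_here = 18, max_so_far = 18
Position 7 (value -5): max_ending_here = 13, max_so_far = 18

Maximum subarray: [2, 14, 2]
Maximum sum: 18

The maximum subarray is [2, 14, 2] with sum 18. This subarray runs from index 4 to index 6.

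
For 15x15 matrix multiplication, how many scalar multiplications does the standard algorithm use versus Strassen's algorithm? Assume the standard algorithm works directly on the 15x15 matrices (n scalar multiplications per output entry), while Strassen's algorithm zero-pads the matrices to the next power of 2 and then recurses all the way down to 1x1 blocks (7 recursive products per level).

Matrix multiplication for 15x15 matrices:

Strassen's algorithm requires power-of-2 dimensions. Pad 15x15 to 16x16 (next power of 2).

Standard algorithm: 15^3 = 3375 multiplications
Strassen's algorithm: 7^(log2(16)) = 7^4 = 2401 multiplications
Savings: 3375 - 2401 = 974 multiplications

Standard: 3375 multiplications (15^3). Strassen: 2401 multiplications (7^4, after padding to 16x16). Strassen reduces 8 recursive multiplications to 7 at each level.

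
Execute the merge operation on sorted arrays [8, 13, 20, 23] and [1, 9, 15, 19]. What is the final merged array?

Merging process:

Compare 8 vs 1: take 1 from right. Merged: [1]
Compare 8 vs 9: take 8 from left. Merged: [1, 8]
Compare 13 vs 9: take 9 from right. Merged: [1, 8, 9]
Compare 13 vs 15: take 13 from left. Merged: [1, 8, 9, 13]
Compare 20 vs 15: take 15 from right. Merged: [1, 8, 9, 13, 15]
Compare 20 vs 19: take 19 from right. Merged: [1, 8, 9, 13, 15, 19]
Append remaining from left: [20, 23]. Merged: [1, 8, 9, 13, 15, 19, 20, 23]

Final merged array: [1, 8, 9, 13, 15, 19, 20, 23]
Total comparisons: 6

The merged array is [1, 8, 9, 13, 15, 19, 20, 23], requiring 6 comparisons. The merge step runs in O(n) time where n is the total number of elements.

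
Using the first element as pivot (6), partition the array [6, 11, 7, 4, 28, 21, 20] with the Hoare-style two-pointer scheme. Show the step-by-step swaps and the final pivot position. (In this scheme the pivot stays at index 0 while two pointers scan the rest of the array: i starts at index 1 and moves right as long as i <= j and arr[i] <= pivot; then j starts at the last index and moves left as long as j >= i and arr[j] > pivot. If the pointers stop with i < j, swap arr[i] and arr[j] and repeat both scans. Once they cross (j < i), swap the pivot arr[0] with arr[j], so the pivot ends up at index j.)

Hoare-style two-pointer partition with pivot = 6:

Initial array: [6, 11, 7, 4, 28, 21, 20]

Pointers start at i = 1, j = 6.
i stops at index 1 (arr[1]=11 > 6), j stops at index 3 (arr[3]=4 <= 6): swap arr[1] and arr[3], array becomes [6, 4, 7, 11, 28, 21, 20]
i ends at 2, j ends at 1: the pointers have crossed (j < i), so scanning stops.

Swap pivot arr[0] with arr[1] to place pivot at position 1: [4, 6, 7, 11, 28, 21, 20]
Pivot position: 1

After partitioning with pivot 6, the array becomes [4, 6, 7, 11, 28, 21, 20]. The pivot is placed at index 1. All elements to the left of the pivot are <= 6, and all elements to the right are > 6.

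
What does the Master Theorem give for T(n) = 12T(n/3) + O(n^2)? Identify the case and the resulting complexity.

Master Theorem for T(n) = 12T(n/3) + O(n^2):

a = 12, b = 3, c = 2
log_b(a) = log_3(12) = 2.2619

Case 1: c = 2 < log_3(12) = 2.2619
T(n) = O(n^(log_3 12))

For T(n) = 12T(n/3) + O(n^2): log_3(12) = 2.2619. This is Case 1 of the Master Theorem (c < log_b(a), work dominated by leaves), giving O(n^(log_3 12)).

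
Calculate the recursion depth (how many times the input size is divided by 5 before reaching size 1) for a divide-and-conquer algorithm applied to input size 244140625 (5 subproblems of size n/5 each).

For divide and conquer with division factor 5:

Problem sizes at each level:
Level 0: 244140625
Level 1: 48828125
Level 2: 9765625
Level 3: 1953125
Level 4: 390625
Level 5: 78125
Level 6: 15625
Level 7: 3125
Level 8: 625
Level 9: 125
Level 10: 25
Level 11: 5
Level 12: 1

The root is level 0 and the size-1 base case is level 12 (the tree spans levels 0 through 12, i.e. 13 levels counting the root), so the depth is the number of divisions: log_5(244140625) = 12

The recursion tree depth is log_5(244140625) = 12. At each level, the problem size is divided by 5, so it takes 12 divisions to reduce to a base case of size 1. The algorithm makes 5 recursive calls at each level.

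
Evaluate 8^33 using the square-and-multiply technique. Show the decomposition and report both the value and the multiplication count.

Computing 8^33 by squaring (build up from 8^1; each line after the first costs one multiplication):

8^1 = 8
8^2 = (8^1)^2 = 8^2 = 64
8^4 = (8^2)^2 = 64^2 = 4096
8^8 = (8^4)^2 = 4096^2 = 16777216
8^16 = (8^8)^2 = 16777216^2 = 281474976710656
8^32 = (8^16)^2 = 281474976710656^2 = 79228162514264337593543950336
8^33 = 8 * 8^32 = 8 * 79228162514264337593543950336 = 633825300114114700748351602688

Result: 633825300114114700748351602688
Multiplications needed: 6 (6 lines after 8^1)

8^33 = 633825300114114700748351602688. Using exponentiation by squaring, this requires 6 multiplications. The key idea: if the exponent is even, square the half-power; if odd, multiply by the base once.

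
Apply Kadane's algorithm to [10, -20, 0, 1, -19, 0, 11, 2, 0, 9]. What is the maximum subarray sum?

Using Kadane's algorithm on [10, -20, 0, 1, -19, 0, 11, 2, 0, 9]:

Scanning through the array:
Position 1 (value -20): max_ending_here = -10, max_so_far = 10
Position 2 (value 0): max_ending_here = 0, max_so_far = 10
Position 3 (value 1): max_ending_here = 1, max_so_far = 10
Position 4 (value -19): max_ending_here = -18, max_so_far = 10
Position 5 (value 0): max_ending_here = 0, max_so_far = 10
Position 6 (value 11): max_ending_here = 11, max_so_far = 11
Position 7 (value 2): max_ending_here = 13, max_so_far = 13
Position 8 (value 0): max_ending_here = 13, max_so_far = 13
Position 9 (value 9): max_ending_here = 22, max_so_far = 22

Maximum subarray: [0, 11, 2, 0, 9]
Maximum sum: 22

The maximum subarray is [0, 11, 2, 0, 9] with sum 22. This subarray runs from index 5 to index 9.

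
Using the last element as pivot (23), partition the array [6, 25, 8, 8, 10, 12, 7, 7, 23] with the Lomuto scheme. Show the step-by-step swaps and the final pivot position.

Lomuto partition with pivot = 23:

Initial array: [6, 25, 8, 8, 10, 12, 7, 7, 23]

arr[0]=6 <= 23: swap with position 0, array becomes [6, 25, 8, 8, 10, 12, 7, 7, 23]
arr[1]=25 > 23: no swap
arr[2]=8 <= 23: swap with position 1, array becomes [6, 8, 25, 8, 10, 12, 7, 7, 23]
arr[3]=8 <= 23: swap with position 2, array becomes [6, 8, 8, 25, 10, 12, 7, 7, 23]
arr[4]=10 <= 23: swap with position 3, array becomes [6, 8, 8, 10, 25, 12, 7, 7, 23]
arr[5]=12 <= 23: swap with position 4, array becomes [6, 8, 8, 10, 12, 25, 7, 7, 23]
arr[6]=7 <= 23: swap with position 5, array becomes [6, 8, 8, 10, 12, 7, 25, 7, 23]
arr[7]=7 <= 23: swap with position 6, array becomes [6, 8, 8, 10, 12, 7, 7, 25, 23]

Place pivot at position 7: [6, 8, 8, 10, 12, 7, 7, 23, 25]
Pivot position: 7

After partitioning with pivot 23, the array becomes [6, 8, 8, 10, 12, 7, 7, 23, 25]. The pivot is placed at index 7. All elements to the left of the pivot are <= 23, and all elements to the right are > 23.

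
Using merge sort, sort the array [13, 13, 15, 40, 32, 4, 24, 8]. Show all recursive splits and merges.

Merge sort trace:

Split: [13, 13, 15, 40, 32, 4, 24, 8] -> [13, 13, 15, 40] and [32, 4, 24, 8]
  Split: [13, 13, 15, 40] -> [13, 13] and [15, 40]
    Split: [13, 13] -> [13] and [13]
    Merge: [13] + [13] -> [13, 13]
    Split: [15, 40] -> [15] and [40]
    Merge: [15] + [40] -> [15, 40]
  Merge: [13, 13] + [15, 40] -> [13, 13, 15, 40]
  Split: [32, 4, 24, 8] -> [32, 4] and [24, 8]
    Split: [32, 4] -> [32] and [4]
    Merge: [32] + [4] -> [4, 32]
    Split: [24, 8] -> [24] and [8]
    Merge: [24] + [8] -> [8, 24]
  Merge: [4, 32] + [8, 24] -> [4, 8, 24, 32]
Merge: [13, 13, 15, 40] + [4, 8, 24, 32] -> [4, 8, 13, 13, 15, 24, 32, 40]

Final sorted array: [4, 8, 13, 13, 15, 24, 32, 40]

The merge sort proceeds by recursively splitting the array and merging sorted halves.
After all merges, the sorted array is [4, 8, 13, 13, 15, 24, 32, 40].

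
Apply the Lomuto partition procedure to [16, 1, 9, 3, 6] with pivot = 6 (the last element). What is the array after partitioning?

Lomuto partition with pivot = 6:

Initial array: [16, 1, 9, 3, 6]

arr[0]=16 > 6: no swap
arr[1]=1 <= 6: swap with position 0, array becomes [1, 16, 9, 3, 6]
arr[2]=9 > 6: no swap
arr[3]=3 <= 6: swap with position 1, array becomes [1, 3, 9, 16, 6]

Place pivot at position 2: [1, 3, 6, 16, 9]
Pivot position: 2

After partitioning with pivot 6, the array becomes [1, 3, 6, 16, 9]. The pivot is placed at index 2. All elements to the left of the pivot are <= 6, and all elements to the right are > 6.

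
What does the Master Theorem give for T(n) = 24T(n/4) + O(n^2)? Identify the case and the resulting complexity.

Master Theorem for T(n) = 24T(n/4) + O(n^2):

a = 24, b = 4, c = 2
log_b(a) = log_4(24) = 2.2925

Case 1: c = 2 < log_4(24) = 2.2925
T(n) = O(n^(log_4 24))

For T(n) = 24T(n/4) + O(n^2): log_4(24) = 2.2925. This is Case 1 of the Master Theorem (c < log_b(a), work dominated by leaves), giving O(n^(log_4 24)).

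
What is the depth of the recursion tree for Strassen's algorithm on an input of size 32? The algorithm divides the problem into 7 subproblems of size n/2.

For divide and conquer with division factor 2:

Problem sizes at each level:
Level 0: 32
Level 1: 16
Level 2: 8
Level 3: 4
Level 4: 2
Level 5: 1

The root is level 0 and the size-1 base case is level 5 (the tree spans levels 0 through 5, i.e. 6 levels counting the root), so the depth is the number of divisions: log_2(32) = 5

The recursion tree depth is log_2(32) = 5. At each level, the problem size is divided by 2, so it takes 5 divisions to reduce to a base case of size 1. The algorithm makes 7 recursive calls at each level.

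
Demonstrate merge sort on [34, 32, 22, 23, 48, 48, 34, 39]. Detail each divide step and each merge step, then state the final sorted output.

Merge sort trace:

Split: [34, 32, 22, 23, 48, 48, 34, 39] -> [34, 32, 22, 23] and [48, 48, 34, 39]
  Split: [34, 32, 22, 23] -> [34, 32] and [22, 23]
    Split: [34, 32] -> [34] and [32]
    Merge: [34] + [32] -> [32, 34]
    Split: [22, 23] -> [22] and [23]
    Merge: [22] + [23] -> [22, 23]
  Merge: [32, 34] + [22, 23] -> [22, 23, 32, 34]
  Split: [48, 48, 34, 39] -> [48, 48] and [34, 39]
    Split: [48, 48] -> [48] and [48]
    Merge: [48] + [48] -> [48, 48]
    Split: [34, 39] -> [34] and [39]
    Merge: [34] + [39] -> [34, 39]
  Merge: [48, 48] + [34, 39] -> [34, 39, 48, 48]
Merge: [22, 23, 32, 34] + [34, 39, 48, 48] -> [22, 23, 32, 34, 34, 39, 48, 48]

Final sorted array: [22, 23, 32, 34, 34, 39, 48, 48]

The merge sort proceeds by recursively splitting the array and merging sorted halves.
After all merges, the sorted array is [22, 23, 32, 34, 34, 39, 48, 48].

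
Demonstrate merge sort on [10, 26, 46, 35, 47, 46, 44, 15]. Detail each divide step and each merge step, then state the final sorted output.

Merge sort trace:

Split: [10, 26, 46, 35, 47, 46, 44, 15] -> [10, 26, 46, 35] and [47, 46, 44, 15]
  Split: [10, 26, 46, 35] -> [10, 26] and [46, 35]
    Split: [10, 26] -> [10] and [26]
    Merge: [10] + [26] -> [10, 26]
    Split: [46, 35] -> [46] and [35]
    Merge: [46] + [35] -> [35, 46]
  Merge: [10, 26] + [35, 46] -> [10, 26, 35, 46]
  Split: [47, 46, 44, 15] -> [47, 46] and [44, 15]
    Split: [47, 46] -> [47] and [46]
    Merge: [47] + [46] -> [46, 47]
    Split: [44, 15] -> [44] and [15]
    Merge: [44] + [15] -> [15, 44]
  Merge: [46, 47] + [15, 44] -> [15, 44, 46, 47]
Merge: [10, 26, 35, 46] + [15, 44, 46, 47] -> [10, 15, 26, 35, 44, 46, 46, 47]

Final sorted array: [10, 15, 26, 35, 44, 46, 46, 47]

The merge sort proceeds by recursively splitting the array and merging sorted halves.
After all merges, the sorted array is [10, 15, 26, 35, 44, 46, 46, 47].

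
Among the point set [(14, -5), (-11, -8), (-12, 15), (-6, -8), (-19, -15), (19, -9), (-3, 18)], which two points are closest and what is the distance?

Computing all pairwise distances among 7 points:

d((14, -5), (-11, -8)) = 25.1794
d((14, -5), (-12, 15)) = 32.8024
d((14, -5), (-6, -8)) = 20.2237
d((14, -5), (-19, -15)) = 34.4819
d((14, -5), (19, -9)) = 6.4031
d((14, -5), (-3, 18)) = 28.6007
d((-11, -8), (-12, 15)) = 23.0217
d((-11, -8), (-6, -8)) = 5.0 <-- minimum
d((-11, -8), (-19, -15)) = 10.6301
d((-11, -8), (19, -9)) = 30.0167
d((-11, -8), (-3, 18)) = 27.2029
d((-12, 15), (-6, -8)) = 23.7697
d((-12, 15), (-19, -15)) = 30.8058
d((-12, 15), (19, -9)) = 39.2046
d((-12, 15), (-3, 18)) = 9.4868
d((-6, -8), (-19, -15)) = 14.7648
d((-6, -8), (19, -9)) = 25.02
d((-6, -8), (-3, 18)) = 26.1725
d((-19, -15), (19, -9)) = 38.4708
d((-19, -15), (-3, 18)) = 36.6742
d((19, -9), (-3, 18)) = 34.8281

Closest pair: (-11, -8) and (-6, -8) with distance 5.0

The closest pair is (-11, -8) and (-6, -8) with Euclidean distance 5.0. For 7 points, brute-force pairwise comparison is shown above. For large n, the divide-and-conquer algorithm (sort by x, recurse on halves, check the dividing strip) achieves O(n log n).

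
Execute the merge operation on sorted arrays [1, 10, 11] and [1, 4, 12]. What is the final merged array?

Merging process:

Compare 1 vs 1: take 1 from left. Merged: [1]
Compare 10 vs 1: take 1 from right. Merged: [1, 1]
Compare 10 vs 4: take 4 from right. Merged: [1, 1, 4]
Compare 10 vs 12: take 10 from left. Merged: [1, 1, 4, 10]
Compare 11 vs 12: take 11 from left. Merged: [1, 1, 4, 10, 11]
Append remaining from right: [12]. Merged: [1, 1, 4, 10, 11, 12]

Final merged array: [1, 1, 4, 10, 11, 12]
Total comparisons: 5

The merged array is [1, 1, 4, 10, 11, 12], requiring 5 comparisons. The merge step runs in O(n) time where n is the total number of elements.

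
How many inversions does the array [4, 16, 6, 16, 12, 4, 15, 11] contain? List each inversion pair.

Finding inversions in [4, 16, 6, 16, 12, 4, 15, 11]:

(1, 2): arr[1]=16 > arr[2]=6
(1, 4): arr[1]=16 > arr[4]=12
(1, 5): arr[1]=16 > arr[5]=4
(1, 6): arr[1]=16 > arr[6]=15
(1, 7): arr[1]=16 > arr[7]=11
(2, 5): arr[2]=6 > arr[5]=4
(3, 4): arr[3]=16 > arr[4]=12
(3, 5): arr[3]=16 > arr[5]=4
(3, 6): arr[3]=16 > arr[6]=15
(3, 7): arr[3]=16 > arr[7]=11
(4, 5): arr[4]=12 > arr[5]=4
(4, 7): arr[4]=12 > arr[7]=11
(6, 7): arr[6]=15 > arr[7]=11

Total inversions: 13

The array has 13 inversion(s): (1,2), (1,4), (1,5), (1,6), (1,7), (2,5), (3,4), (3,5), (3,6), (3,7), (4,5), (4,7), (6,7). Each pair (i,j) satisfies i < j and arr[i] > arr[j].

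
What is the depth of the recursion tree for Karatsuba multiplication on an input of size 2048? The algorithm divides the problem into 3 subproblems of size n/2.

For divide and conquer with division factor 2:

Problem sizes at each level:
Level 0: 2048
Level 1: 1024
Level 2: 512
Level 3: 256
Level 4: 128
Level 5: 64
Level 6: 32
Level 7: 16
Level 8: 8
Level 9: 4
Level 10: 2
Level 11: 1

The root is level 0 and the size-1 base case is level 11 (the tree spans levels 0 through 11, i.e. 12 levels counting the root), so the depth is the number of divisions: log_2(2048) = 11

The recursion tree depth is log_2(2048) = 11. At each level, the problem size is divided by 2, so it takes 11 divisions to reduce to a base case of size 1. The algorithm makes 3 recursive calls at each level.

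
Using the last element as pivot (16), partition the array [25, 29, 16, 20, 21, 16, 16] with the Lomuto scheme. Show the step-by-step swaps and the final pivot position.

Lomuto partition with pivot = 16:

Initial array: [25, 29, 16, 20, 21, 16, 16]

arr[0]=25 > 16: no swap
arr[1]=29 > 16: no swap
arr[2]=16 <= 16: swap with position 0, array becomes [16, 29, 25, 20, 21, 16, 16]
arr[3]=20 > 16: no swap
arr[4]=21 > 16: no swap
arr[5]=16 <= 16: swap with position 1, array becomes [16, 16, 25, 20, 21, 29, 16]

Place pivot at position 2: [16, 16, 16, 20, 21, 29, 25]
Pivot position: 2

After partitioning with pivot 16, the array becomes [16, 16, 16, 20, 21, 29, 25]. The pivot is placed at index 2. All elements to the left of the pivot are <= 16, and all elements to the right are > 16.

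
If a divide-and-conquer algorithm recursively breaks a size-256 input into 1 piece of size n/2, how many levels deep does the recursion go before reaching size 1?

For divide and conquer with division factor 2:

Problem sizes at each level:
Level 0: 256
Level 1: 128
Level 2: 64
Level 3: 32
Level 4: 16
Level 5: 8
Level 6: 4
Level 7: 2
Level 8: 1

The root is level 0 and the size-1 base case is level 8 (the tree spans levels 0 through 8, i.e. 9 levels counting the root), so the depth is the number of divisions: log_2(256) = 8

The recursion tree depth is log_2(256) = 8. At each level, the problem size is divided by 2, so it takes 8 divisions to reduce to a base case of size 1. The algorithm makes 1 recursive call at each level.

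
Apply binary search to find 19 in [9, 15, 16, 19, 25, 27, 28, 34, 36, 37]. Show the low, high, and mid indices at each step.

Binary search for 19 in [9, 15, 16, 19, 25, 27, 28, 34, 36, 37]:

lo=0, hi=9, mid=4, arr[mid]=25 -> 25 > 19, search left half
lo=0, hi=3, mid=1, arr[mid]=15 -> 15 < 19, search right half
lo=2, hi=3, mid=2, arr[mid]=16 -> 16 < 19, search right half
lo=3, hi=3, mid=3, arr[mid]=19 -> Found target at index 3!

Binary search finds 19 at index 3 after 4 comparisons. The search repeatedly halves the search space by comparing with the middle element.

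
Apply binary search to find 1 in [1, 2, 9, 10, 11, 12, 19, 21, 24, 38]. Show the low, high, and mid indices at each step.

Binary search for 1 in [1, 2, 9, 10, 11, 12, 19, 21, 24, 38]:

lo=0, hi=9, mid=4, arr[mid]=11 -> 11 > 1, search left half
lo=0, hi=3, mid=1, arr[mid]=2 -> 2 > 1, search left half
lo=0, hi=0, mid=0, arr[mid]=1 -> Found target at index 0!

Binary search finds 1 at index 0 after 3 comparisons. The search repeatedly halves the search space by comparing with the middle element.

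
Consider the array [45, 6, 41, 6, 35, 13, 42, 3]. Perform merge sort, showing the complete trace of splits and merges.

Merge sort trace:

Split: [45, 6, 41, 6, 35, 13, 42, 3] -> [45, 6, 41, 6] and [35, 13, 42, 3]
  Split: [45, 6, 41, 6] -> [45, 6] and [41, 6]
    Split: [45, 6] -> [45] and [6]
    Merge: [45] + [6] -> [6, 45]
    Split: [41, 6] -> [41] and [6]
    Merge: [41] + [6] -> [6, 41]
  Merge: [6, 45] + [6, 41] -> [6, 6, 41, 45]
  Split: [35, 13, 42, 3] -> [35, 13] and [42, 3]
    Split: [35, 13] -> [35] and [13]
    Merge: [35] + [13] -> [13, 35]
    Split: [42, 3] -> [42] and [3]
    Merge: [42] + [3] -> [3, 42]
  Merge: [13, 35] + [3, 42] -> [3, 13, 35, 42]
Merge: [6, 6, 41, 45] + [3, 13, 35, 42] -> [3, 6, 6, 13, 35, 41, 42, 45]

Final sorted array: [3, 6, 6, 13, 35, 41, 42, 45]

The merge sort proceeds by recursively splitting the array and merging sorted halves.
After all merges, the sorted array is [3, 6, 6, 13, 35, 41, 42, 45].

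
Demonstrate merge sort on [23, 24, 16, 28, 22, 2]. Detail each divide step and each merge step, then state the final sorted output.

Merge sort trace:

Split: [23, 24, 16, 28, 22, 2] -> [23, 24, 16] and [28, 22, 2]
  Split: [23, 24, 16] -> [23] and [24, 16]
    Split: [24, 16] -> [24] and [16]
    Merge: [24] + [16] -> [16, 24]
  Merge: [23] + [16, 24] -> [16, 23, 24]
  Split: [28, 22, 2] -> [28] and [22, 2]
    Split: [22, 2] -> [22] and [2]
    Merge: [22] + [2] -> [2, 22]
  Merge: [28] + [2, 22] -> [2, 22, 28]
Merge: [16, 23, 24] + [2, 22, 28] -> [2, 16, 22, 23, 24, 28]

Final sorted array: [2, 16, 22, 23, 24, 28]

The merge sort proceeds by recursively splitting the array and merging sorted halves.
After all merges, the sorted array is [2, 16, 22, 23, 24, 28].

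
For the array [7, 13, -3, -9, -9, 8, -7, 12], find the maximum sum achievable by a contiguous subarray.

Using Kadane's algorithm on [7, 13, -3, -9, -9, 8, -7, 12]:

Scanning through the array:
Position 1 (value 13): max_ending_here = 20, max_so_far = 20
Position 2 (value -3): max_ending_here = 17, max_so_far = 20
Position 3 (value -9): max_ending_here = 8, max_so_far = 20
Position 4 (value -9): max_ending_here = -1, max_so_far = 20
Position 5 (value 8): max_ending_here = 8, max_so_far = 20
Position 6 (value -7): max_ending_here = 1, max_so_far = 20
Position 7 (value 12): max_ending_here = 13, max_so_far = 20

Maximum subarray: [7, 13]
Maximum sum: 20

The maximum subarray is [7, 13] with sum 20. This subarray runs from index 0 to index 1.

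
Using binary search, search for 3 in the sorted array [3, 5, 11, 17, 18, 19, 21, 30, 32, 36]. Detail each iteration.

Binary search for 3 in [3, 5, 11, 17, 18, 19, 21, 30, 32, 36]:

lo=0, hi=9, mid=4, arr[mid]=18 -> 18 > 3, search left half
lo=0, hi=3, mid=1, arr[mid]=5 -> 5 > 3, search left half
lo=0, hi=0, mid=0, arr[mid]=3 -> Found target at index 0!

Binary search finds 3 at index 0 after 3 comparisons. The search repeatedly halves the search space by comparing with the middle element.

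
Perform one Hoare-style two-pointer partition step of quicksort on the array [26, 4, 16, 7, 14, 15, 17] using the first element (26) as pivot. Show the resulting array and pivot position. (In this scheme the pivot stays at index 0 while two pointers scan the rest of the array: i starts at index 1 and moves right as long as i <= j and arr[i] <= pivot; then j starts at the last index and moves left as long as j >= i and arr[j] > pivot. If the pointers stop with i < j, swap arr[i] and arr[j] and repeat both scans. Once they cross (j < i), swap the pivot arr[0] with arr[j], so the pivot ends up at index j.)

Hoare-style two-pointer partition with pivot = 26:

Initial array: [26, 4, 16, 7, 14, 15, 17]

Pointers start at i = 1, j = 6.
i ends at 7, j ends at 6: the pointers have crossed (j < i), so scanning stops.

Swap pivot arr[0] with arr[6] to place pivot at position 6: [17, 4, 16, 7, 14, 15, 26]
Pivot position: 6

After partitioning with pivot 26, the array becomes [17, 4, 16, 7, 14, 15, 26]. The pivot is placed at index 6. All elements to the left of the pivot are <= 26, and all elements to the right are > 26.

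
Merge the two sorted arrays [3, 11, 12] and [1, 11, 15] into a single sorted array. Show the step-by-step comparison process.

Merging process:

Compare 3 vs 1: take 1 from right. Merged: [1]
Compare 3 vs 11: take 3 from left. Merged: [1, 3]
Compare 11 vs 11: take 11 from left. Merged: [1, 3, 11]
Compare 12 vs 11: take 11 from right. Merged: [1, 3, 11, 11]
Compare 12 vs 15: take 12 from left. Merged: [1, 3, 11, 11, 12]
Append remaining from right: [15]. Merged: [1, 3, 11, 11, 12, 15]

Final merged array: [1, 3, 11, 11, 12, 15]
Total comparisons: 5

The merged array is [1, 3, 11, 11, 12, 15], requiring 5 comparisons. The merge step runs in O(n) time where n is the total number of elements.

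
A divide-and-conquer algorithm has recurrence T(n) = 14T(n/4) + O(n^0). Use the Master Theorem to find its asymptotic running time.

Master Theorem for T(n) = 14T(n/4) + O(n^0):

a = 14, b = 4, c = 0
log_b(a) = log_4(14) = 1.9037

Case 1: c = 0 < log_4(14) = 1.9037
T(n) = O(n^(log_4 14))

For T(n) = 14T(n/4) + O(n^0): log_4(14) = 1.9037. This is Case 1 of the Master Theorem (c < log_b(a), work dominated by leaves), giving O(n^(log_4 14)).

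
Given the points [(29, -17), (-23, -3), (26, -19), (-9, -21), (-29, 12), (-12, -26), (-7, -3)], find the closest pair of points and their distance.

Computing all pairwise distances among 7 points:

d((29, -17), (-23, -3)) = 53.8516
d((29, -17), (26, -19)) = 3.6056 <-- minimum
d((29, -17), (-9, -21)) = 38.2099
d((29, -17), (-29, 12)) = 64.846
d((29, -17), (-12, -26)) = 41.9762
d((29, -17), (-7, -3)) = 38.6264
d((-23, -3), (26, -19)) = 51.5461
d((-23, -3), (-9, -21)) = 22.8035
d((-23, -3), (-29, 12)) = 16.1555
d((-23, -3), (-12, -26)) = 25.4951
d((-23, -3), (-7, -3)) = 16.0
d((26, -19), (-9, -21)) = 35.0571
d((26, -19), (-29, 12)) = 63.1348
d((26, -19), (-12, -26)) = 38.6394
d((26, -19), (-7, -3)) = 36.6742
d((-9, -21), (-29, 12)) = 38.5876
d((-9, -21), (-12, -26)) = 5.831
d((-9, -21), (-7, -3)) = 18.1108
d((-29, 12), (-12, -26)) = 41.6293
d((-29, 12), (-7, -3)) = 26.6271
d((-12, -26), (-7, -3)) = 23.5372

Closest pair: (29, -17) and (26, -19) with distance 3.6056

The closest pair is (29, -17) and (26, -19) with Euclidean distance 3.6056. For 7 points, brute-force pairwise comparison is shown above. For large n, the divide-and-conquer algorithm (sort by x, recurse on halves, check the dividing strip) achieves O(n log n).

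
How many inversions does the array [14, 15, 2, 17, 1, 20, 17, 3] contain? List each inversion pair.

Finding inversions in [14, 15, 2, 17, 1, 20, 17, 3]:

(0, 2): arr[0]=14 > arr[2]=2
(0, 4): arr[0]=14 > arr[4]=1
(0, 7): arr[0]=14 > arr[7]=3
(1, 2): arr[1]=15 > arr[2]=2
(1, 4): arr[1]=15 > arr[4]=1
(1, 7): arr[1]=15 > arr[7]=3
(2, 4): arr[2]=2 > arr[4]=1
(3, 4): arr[3]=17 > arr[4]=1
(3, 7): arr[3]=17 > arr[7]=3
(5, 6): arr[5]=20 > arr[6]=17
(5, 7): arr[5]=20 > arr[7]=3
(6, 7): arr[6]=17 > arr[7]=3

Total inversions: 12

The array has 12 inversion(s): (0,2), (0,4), (0,7), (1,2), (1,4), (1,7), (2,4), (3,4), (3,7), (5,6), (5,7), (6,7). Each pair (i,j) satisfies i < j and arr[i] > arr[j].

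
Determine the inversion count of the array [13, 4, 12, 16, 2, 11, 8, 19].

Finding inversions in [13, 4, 12, 16, 2, 11, 8, 19]:

(0, 1): arr[0]=13 > arr[1]=4
(0, 2): arr[0]=13 > arr[2]=12
(0, 4): arr[0]=13 > arr[4]=2
(0, 5): arr[0]=13 > arr[5]=11
(0, 6): arr[0]=13 > arr[6]=8
(1, 4): arr[1]=4 > arr[4]=2
(2, 4): arr[2]=12 > arr[4]=2
(2, 5): arr[2]=12 > arr[5]=11
(2, 6): arr[2]=12 > arr[6]=8
(3, 4): arr[3]=16 > arr[4]=2
(3, 5): arr[3]=16 > arr[5]=11
(3, 6): arr[3]=16 > arr[6]=8
(5, 6): arr[5]=11 > arr[6]=8

Total inversions: 13

The array has 13 inversion(s): (0,1), (0,2), (0,4), (0,5), (0,6), (1,4), (2,4), (2,5), (2,6), (3,4), (3,5), (3,6), (5,6). Each pair (i,j) satisfies i < j and arr[i] > arr[j].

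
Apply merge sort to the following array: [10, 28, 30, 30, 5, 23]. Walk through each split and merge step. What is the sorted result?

Merge sort trace:

Split: [10, 28, 30, 30, 5, 23] -> [10, 28, 30] and [30, 5, 23]
  Split: [10, 28, 30] -> [10] and [28, 30]
    Split: [28, 30] -> [28] and [30]
    Merge: [28] + [30] -> [28, 30]
  Merge: [10] + [28, 30] -> [10, 28, 30]
  Split: [30, 5, 23] -> [30] and [5, 23]
    Split: [5, 23] -> [5] and [23]
    Merge: [5] + [23] -> [5, 23]
  Merge: [30] + [5, 23] -> [5, 23, 30]
Merge: [10, 28, 30] + [5, 23, 30] -> [5, 10, 23, 28, 30, 30]

Final sorted array: [5, 10, 23, 28, 30, 30]

The merge sort proceeds by recursively splitting the array and merging sorted halves.
After all merges, the sorted array is [5, 10, 23, 28, 30, 30].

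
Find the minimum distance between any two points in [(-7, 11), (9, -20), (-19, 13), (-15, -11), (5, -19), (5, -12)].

Computing all pairwise distances among 6 points:

d((-7, 11), (9, -20)) = 34.8855
d((-7, 11), (-19, 13)) = 12.1655
d((-7, 11), (-15, -11)) = 23.4094
d((-7, 11), (5, -19)) = 32.311
d((-7, 11), (5, -12)) = 25.9422
d((9, -20), (-19, 13)) = 43.2782
d((9, -20), (-15, -11)) = 25.632
d((9, -20), (5, -19)) = 4.1231 <-- minimum
d((9, -20), (5, -12)) = 8.9443
d((-19, 13), (-15, -11)) = 24.3311
d((-19, 13), (5, -19)) = 40.0
d((-19, 13), (5, -12)) = 34.6554
d((-15, -11), (5, -19)) = 21.5407
d((-15, -11), (5, -12)) = 20.025
d((5, -19), (5, -12)) = 7.0

Closest pair: (9, -20) and (5, -19) with distance 4.1231

The closest pair is (9, -20) and (5, -19) with Euclidean distance 4.1231. For 6 points, brute-force pairwise comparison is shown above. For large n, the divide-and-conquer algorithm (sort by x, recurse on halves, check the dividing strip) achieves O(n log n).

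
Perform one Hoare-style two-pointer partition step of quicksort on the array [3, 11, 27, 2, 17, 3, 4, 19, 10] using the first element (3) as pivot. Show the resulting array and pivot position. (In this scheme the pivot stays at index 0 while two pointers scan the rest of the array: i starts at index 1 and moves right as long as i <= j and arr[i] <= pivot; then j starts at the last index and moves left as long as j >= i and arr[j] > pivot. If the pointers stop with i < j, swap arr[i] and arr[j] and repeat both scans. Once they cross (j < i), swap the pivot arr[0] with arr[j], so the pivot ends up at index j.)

Hoare-style two-pointer partition with pivot = 3:

Initial array: [3, 11, 27, 2, 17, 3, 4, 19, 10]

Pointers start at i = 1, j = 8.
i stops at index 1 (arr[1]=11 > 3), j stops at index 5 (arr[5]=3 <= 3): swap arr[1] and arr[5], array becomes [3, 3, 27, 2, 17, 11, 4, 19, 10]
i stops at index 2 (arr[2]=27 > 3), j stops at index 3 (arr[3]=2 <= 3): swap arr[2] and arr[3], array becomes [3, 3, 2, 27, 17, 11, 4, 19, 10]
i ends at 3, j ends at 2: the pointers have crossed (j < i), so scanning stops.

Swap pivot arr[0] with arr[2] to place pivot at position 2: [2, 3, 3, 27, 17, 11, 4, 19, 10]
Pivot position: 2

After partitioning with pivot 3, the array becomes [2, 3, 3, 27, 17, 11, 4, 19, 10]. The pivot is placed at index 2. All elements to the left of the pivot are <= 3, and all elements to the right are > 3.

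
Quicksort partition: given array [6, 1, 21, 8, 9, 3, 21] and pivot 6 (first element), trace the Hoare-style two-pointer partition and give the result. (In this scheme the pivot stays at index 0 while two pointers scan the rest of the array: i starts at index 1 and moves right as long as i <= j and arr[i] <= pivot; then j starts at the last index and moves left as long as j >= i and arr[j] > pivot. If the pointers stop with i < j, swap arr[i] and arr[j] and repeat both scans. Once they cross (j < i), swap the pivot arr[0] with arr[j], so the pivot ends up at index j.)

Hoare-style two-pointer partition with pivot = 6:

Initial array: [6, 1, 21, 8, 9, 3, 21]

Pointers start at i = 1, j = 6.
i stops at index 2 (arr[2]=21 > 6), j stops at index 5 (arr[5]=3 <= 6): swap arr[2] and arr[5], array becomes [6, 1, 3, 8, 9, 21, 21]
i ends at 3, j ends at 2: the pointers have crossed (j < i), so scanning stops.

Swap pivot arr[0] with arr[2] to place pivot at position 2: [3, 1, 6, 8, 9, 21, 21]
Pivot position: 2

After partitioning with pivot 6, the array becomes [3, 1, 6, 8, 9, 21, 21]. The pivot is placed at index 2. All elements to the left of the pivot are <= 6, and all elements to the right are > 6.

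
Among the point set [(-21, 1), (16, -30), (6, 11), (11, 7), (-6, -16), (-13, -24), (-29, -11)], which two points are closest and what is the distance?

Computing all pairwise distances among 7 points:

d((-21, 1), (16, -30)) = 48.2701
d((-21, 1), (6, 11)) = 28.7924
d((-21, 1), (11, 7)) = 32.5576
d((-21, 1), (-6, -16)) = 22.6716
d((-21, 1), (-13, -24)) = 26.2488
d((-21, 1), (-29, -11)) = 14.4222
d((16, -30), (6, 11)) = 42.2019
d((16, -30), (11, 7)) = 37.3363
d((16, -30), (-6, -16)) = 26.0768
d((16, -30), (-13, -24)) = 29.6142
d((16, -30), (-29, -11)) = 48.8467
d((6, 11), (11, 7)) = 6.4031 <-- minimum
d((6, 11), (-6, -16)) = 29.5466
d((6, 11), (-13, -24)) = 39.8246
d((6, 11), (-29, -11)) = 41.3401
d((11, 7), (-6, -16)) = 28.6007
d((11, 7), (-13, -24)) = 39.2046
d((11, 7), (-29, -11)) = 43.8634
d((-6, -16), (-13, -24)) = 10.6301
d((-6, -16), (-29, -11)) = 23.5372
d((-13, -24), (-29, -11)) = 20.6155

Closest pair: (6, 11) and (11, 7) with distance 6.4031

The closest pair is (6, 11) and (11, 7) with Euclidean distance 6.4031. For 7 points, brute-force pairwise comparison is shown above. For large n, the divide-and-conquer algorithm (sort by x, recurse on halves, check the dividing strip) achieves O(n log n).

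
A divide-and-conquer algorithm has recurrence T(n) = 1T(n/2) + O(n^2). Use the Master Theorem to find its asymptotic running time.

Master Theorem for T(n) = 1T(n/2) + O(n^2):

a = 1, b = 2, c = 2
log_b(a) = log_2(1) = 0.0000

Case 3: c = 2 > log_2(1) = 0.0000
T(n) = O(n^2) = O(n^2)

For T(n) = 1T(n/2) + O(n^2): log_2(1) = 0.0000. This is Case 3 of the Master Theorem (c > log_b(a), work dominated by root), giving O(n^2).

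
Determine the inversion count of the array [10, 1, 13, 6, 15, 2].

Finding inversions in [10, 1, 13, 6, 15, 2]:

(0, 1): arr[0]=10 > arr[1]=1
(0, 3): arr[0]=10 > arr[3]=6
(0, 5): arr[0]=10 > arr[5]=2
(2, 3): arr[2]=13 > arr[3]=6
(2, 5): arr[2]=13 > arr[5]=2
(3, 5): arr[3]=6 > arr[5]=2
(4, 5): arr[4]=15 > arr[5]=2

Total inversions: 7

The array has 7 inversion(s): (0,1), (0,3), (0,5), (2,3), (2,5), (3,5), (4,5). Each pair (i,j) satisfies i < j and arr[i] > arr[j].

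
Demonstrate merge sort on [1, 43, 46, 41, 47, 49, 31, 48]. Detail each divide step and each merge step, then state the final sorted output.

Merge sort trace:

Split: [1, 43, 46, 41, 47, 49, 31, 48] -> [1, 43, 46, 41] and [47, 49, 31, 48]
  Split: [1, 43, 46, 41] -> [1, 43] and [46, 41]
    Split: [1, 43] -> [1] and [43]
    Merge: [1] + [43] -> [1, 43]
    Split: [46, 41] -> [46] and [41]
    Merge: [46] + [41] -> [41, 46]
  Merge: [1, 43] + [41, 46] -> [1, 41, 43, 46]
  Split: [47, 49, 31, 48] -> [47, 49] and [31, 48]
    Split: [47, 49] -> [47] and [49]
    Merge: [47] + [49] -> [47, 49]
    Split: [31, 48] -> [31] and [48]
    Merge: [31] + [48] -> [31, 48]
  Merge: [47, 49] + [31, 48] -> [31, 47, 48, 49]
Merge: [1, 41, 43, 46] + [31, 47, 48, 49] -> [1, 31, 41, 43, 46, 47, 48, 49]

Final sorted array: [1, 31, 41, 43, 46, 47, 48, 49]

The merge sort proceeds by recursively splitting the array and merging sorted halves.
After all merges, the sorted array is [1, 31, 41, 43, 46, 47, 48, 49].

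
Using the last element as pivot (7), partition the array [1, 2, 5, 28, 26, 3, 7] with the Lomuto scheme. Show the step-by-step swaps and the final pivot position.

Lomuto partition with pivot = 7:

Initial array: [1, 2, 5, 28, 26, 3, 7]

arr[0]=1 <= 7: swap with position 0, array becomes [1, 2, 5, 28, 26, 3, 7]
arr[1]=2 <= 7: swap with position 1, array becomes [1, 2, 5, 28, 26, 3, 7]
arr[2]=5 <= 7: swap with position 2, array becomes [1, 2, 5, 28, 26, 3, 7]
arr[3]=28 > 7: no swap
arr[4]=26 > 7: no swap
arr[5]=3 <= 7: swap with position 3, array becomes [1, 2, 5, 3, 26, 28, 7]

Place pivot at position 4: [1, 2, 5, 3, 7, 28, 26]
Pivot position: 4

After partitioning with pivot 7, the array becomes [1, 2, 5, 3, 7, 28, 26]. The pivot is placed at index 4. All elements to the left of the pivot are <= 7, and all elements to the right are > 7.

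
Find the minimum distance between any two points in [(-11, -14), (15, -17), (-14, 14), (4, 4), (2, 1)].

Computing all pairwise distances among 5 points:

d((-11, -14), (15, -17)) = 26.1725
d((-11, -14), (-14, 14)) = 28.1603
d((-11, -14), (4, 4)) = 23.4307
d((-11, -14), (2, 1)) = 19.8494
d((15, -17), (-14, 14)) = 42.45
d((15, -17), (4, 4)) = 23.7065
d((15, -17), (2, 1)) = 22.2036
d((-14, 14), (4, 4)) = 20.5913
d((-14, 14), (2, 1)) = 20.6155
d((4, 4), (2, 1)) = 3.6056 <-- minimum

Closest pair: (4, 4) and (2, 1) with distance 3.6056

The closest pair is (4, 4) and (2, 1) with Euclidean distance 3.6056. For 5 points, brute-force pairwise comparison is shown above. For large n, the divide-and-conquer algorithm (sort by x, recurse on halves, check the dividing strip) achieves O(n log n).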